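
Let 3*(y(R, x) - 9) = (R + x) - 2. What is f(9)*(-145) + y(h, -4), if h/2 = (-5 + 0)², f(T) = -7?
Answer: 3116/3 ≈ 1038.7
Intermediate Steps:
h = 50 (h = 2*(-5 + 0)² = 2*(-5)² = 2*25 = 50)
y(R, x) = 25/3 + R/3 + x/3 (y(R, x) = 9 + ((R + x) - 2)/3 = 9 + (-2 + R + x)/3 = 9 + (-⅔ + R/3 + x/3) = 25/3 + R/3 + x/3)
f(9)*(-145) + y(h, -4) = -7*(-145) + (25/3 + (⅓)*50 + (⅓)*(-4)) = 1015 + (25/3 + 50/3 - 4/3) = 1015 + 71/3 = 3116/3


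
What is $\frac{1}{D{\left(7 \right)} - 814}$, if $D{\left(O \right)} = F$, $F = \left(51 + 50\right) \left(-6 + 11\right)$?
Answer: $- \frac{1}{309} \approx -0.0032362$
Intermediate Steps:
$F = 505$ ($F = 101 \cdot 5 = 505$)
$D{\left(O \right)} = 505$
$\frac{1}{D{\left(7 \right)} - 814} = \frac{1}{505 - 814} = \frac{1}{-309} = - \frac{1}{309}$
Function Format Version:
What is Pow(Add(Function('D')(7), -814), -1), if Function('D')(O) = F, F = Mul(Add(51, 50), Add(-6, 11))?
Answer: Rational(-1, 309) ≈ -0.0032362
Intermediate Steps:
F = 505 (F = Mul(101, 5) = 505)
Function('D')(O) = 505
Pow(Add(Function('D')(7), -814), -1) = Pow(Add(505, -814), -1) = Pow(-309, -1) = Rational(-1, 309)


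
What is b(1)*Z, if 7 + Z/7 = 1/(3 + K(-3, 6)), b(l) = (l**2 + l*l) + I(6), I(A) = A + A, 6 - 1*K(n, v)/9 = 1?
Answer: -16415/24 ≈ -683.96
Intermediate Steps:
K(n, v) = 45 (K(n, v) = 54 - 9*1 = 54 - 9 = 45)
I(A) = 2*A
b(l) = 12 + 2*l**2 (b(l) = (l**2 + l*l) + 2*6 = (l**2 + l**2) + 12 = 2*l**2 + 12 = 12 + 2*l**2)
Z = -2345/48 (Z = -49 + 7/(3 + 45) = -49 + 7/48 = -2345/48 ≈ -48.854)
b(1)*Z = (12 + 2*1**2)*(-2345/48) = (12 + 2*1)*(-2345/48) = (12 + 2)*(-2345/48) = 14*(-2345/48) = -16415/24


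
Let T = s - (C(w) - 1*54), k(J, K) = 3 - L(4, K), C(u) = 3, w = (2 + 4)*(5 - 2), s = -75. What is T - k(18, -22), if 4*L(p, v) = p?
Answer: -26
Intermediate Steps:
L(p, v) = p/4
w = 18 (w = 6*3 = 18)
k(J, K) = 2 (k(J, K) = 3 - 4/4 = 3 - 1*1 = 3 - 1 = 2)
T = -24 (T = -75 - (3 - 1*54) = -75 - (3 - 54) = -75 - 1*(-51) = -75 + 51 = -24)
T - k(18, -22) = -24 - 1*2 = -24 - 2 = -26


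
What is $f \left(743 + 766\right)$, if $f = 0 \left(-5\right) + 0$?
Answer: $0$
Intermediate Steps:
$f = 0$ ($f = 0 + 0 = 0$)
$f \left(743 + 766\right) = 0 \left(743 + 766\right) = 0 \cdot 1509 = 0$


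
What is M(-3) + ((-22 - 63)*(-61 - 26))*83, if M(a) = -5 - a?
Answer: 613783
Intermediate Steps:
M(-3) + ((-22 - 63)*(-61 - 26))*83 = (-5 - 1*(-3)) + ((-22 - 63)*(-61 - 26))*83 = (-5 + 3) - 85*(-87)*83 = -2 + 7395*83 = -2 + 613785 = 613783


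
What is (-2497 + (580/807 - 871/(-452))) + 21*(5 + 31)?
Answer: -634089067/364764 ≈ -1738.4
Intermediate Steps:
(-2497 + (580/807 - 871/(-452))) + 21*(5 + 31) = (-2497 + (580*(1/807) - 871*(-1/452))) + 21*36 = (-2497 + (580/807 + 871/452)) + 756 = (-2497 + 965057/364764) + 756 = -909850651/364764 + 756 = -634089067/364764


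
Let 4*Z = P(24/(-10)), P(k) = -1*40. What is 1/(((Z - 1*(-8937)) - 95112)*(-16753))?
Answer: 1/1443857305 ≈ 6.9259e-10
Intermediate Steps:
P(k) = -40
Z = -10 (Z = (¼)*(-40) = -10)
1/(((Z - 1*(-8937)) - 95112)*(-16753)) = 1/((-10 - 1*(-8937)) - 95112*(-16753)) = -1/16753/((-10 + 8937) - 95112) = -1/16753/(8927 - 95112) = -1/16753/(-86185) = -1/86185*(-1/16753) = 1/1443857305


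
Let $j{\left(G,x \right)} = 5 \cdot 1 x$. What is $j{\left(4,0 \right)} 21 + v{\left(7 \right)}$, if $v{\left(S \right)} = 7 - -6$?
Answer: $13$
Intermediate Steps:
$v{\left(S \right)} = 13$ ($v{\left(S \right)} = 7 + 6 = 13$)
$j{\left(G,x \right)} = 5 x$
$j{\left(4,0 \right)} 21 + v{\left(7 \right)} = 5 \cdot 0 \cdot 21 + 13 = 0 \cdot 21 + 13 = 0 + 13 = 13$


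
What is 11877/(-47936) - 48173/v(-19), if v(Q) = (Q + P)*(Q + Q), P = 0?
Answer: -10830823/161728 ≈ -66.969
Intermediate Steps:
v(Q) = 2*Q**2 (v(Q) = (Q + 0)*(Q + Q) = Q*(2*Q) = 2*Q**2)
11877/(-47936) - 48173/v(-19) = 11877/(-47936) - 48173/(2*(-19)**2) = 11877*(-1/47936) - 48173/(2*361) = -111/448 - 48173/722 = -10830823/161728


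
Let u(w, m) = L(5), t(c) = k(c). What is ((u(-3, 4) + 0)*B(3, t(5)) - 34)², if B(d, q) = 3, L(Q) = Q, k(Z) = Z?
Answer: 361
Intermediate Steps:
t(c) = c
u(w, m) = 5
((u(-3, 4) + 0)*B(3, t(5)) - 34)² = ((5 + 0)*3 - 34)² = (5*3 - 34)² = (15 - 34)² = (-19)² = 361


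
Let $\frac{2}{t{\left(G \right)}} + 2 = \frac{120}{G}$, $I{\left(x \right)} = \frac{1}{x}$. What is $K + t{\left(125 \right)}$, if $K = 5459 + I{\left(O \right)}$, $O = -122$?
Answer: $\frac{8654911}{1586} \approx 5457.1$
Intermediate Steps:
$t{\left(G \right)} = \frac{2}{-2 + \frac{120}{G}}$
$K = \frac{665997}{122}$ ($K = 5459 + \frac{1}{-122} = 5459 - \frac{1}{122} = \frac{665997}{122} \approx 5459.0$)
$K + t{\left(125 \right)} = \frac{665997}{122} - \frac{125}{-60 + 125} = \frac{665997}{122} - \frac{125}{65} = \frac{665997}{122} - 125 \cdot \frac{1}{65} = \frac{665997}{122} - \frac{25}{13} = \frac{8654911}{1586}$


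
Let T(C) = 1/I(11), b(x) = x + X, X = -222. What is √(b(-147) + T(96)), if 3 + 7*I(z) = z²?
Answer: I*√5137130/118 ≈ 19.208*I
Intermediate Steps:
I(z) = -3/7 + z²/7
b(x) = -222 + x (b(x) = x - 222 = -222 + x)
T(C) = 7/118 (T(C) = 1/(-3/7 + (⅐)*11²) = 1/(-3/7 + (⅐)*121) = 1/(-3/7 + 121/7) = 1/(118/7) = 7/118)
√(b(-147) + T(96)) = √((-222 - 147) + 7/118) = √(-369 + 7/118) = √(-43535/118) = I*√5137130/118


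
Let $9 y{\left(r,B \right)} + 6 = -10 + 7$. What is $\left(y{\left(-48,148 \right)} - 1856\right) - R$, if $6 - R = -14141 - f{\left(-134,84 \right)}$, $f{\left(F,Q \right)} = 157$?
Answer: $-16161$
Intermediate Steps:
$y{\left(r,B \right)} = -1$ ($y{\left(r,B \right)} = - \frac{2}{3} + \frac{-10 + 7}{9} = - \frac{2}{3} + \frac{1}{9} \left(-3\right) = - \frac{2}{3} - \frac{1}{3} = -1$)
$R = 14304$ ($R = 6 - \left(-14141 - 157\right) = 6 - -14298 = 6 + 14298 = 14304$)
$\left(y{\left(-48,148 \right)} - 1856\right) - R = \left(-1 - 1856\right) - 14304 = -1857 - 14304 = -16161$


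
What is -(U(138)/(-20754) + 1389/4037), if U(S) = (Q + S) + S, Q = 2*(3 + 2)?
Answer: -13836362/41891949 ≈ -0.33029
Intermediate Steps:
Q = 10 (Q = 2*5 = 10)
U(S) = 10 + 2*S (U(S) = (10 + S) + S = 10 + 2*S)
-(U(138)/(-20754) + 1389/4037) = -((10 + 2*138)/(-20754) + 1389/4037) = -((10 + 276)*(-1/20754) + 1389*(1/4037)) = -(286*(-1/20754) + 1389/4037) = -(-143/10377 + 1389/4037) = -1*13836362/41891949 = -13836362/41891949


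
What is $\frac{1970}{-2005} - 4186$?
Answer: $- \frac{1678980}{401} \approx -4187.0$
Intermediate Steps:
$\frac{1970}{-2005} - 4186 = 1970 \left(- \frac{1}{2005}\right) - 4186 = - \frac{394}{401} - 4186 = - \frac{1678980}{401}$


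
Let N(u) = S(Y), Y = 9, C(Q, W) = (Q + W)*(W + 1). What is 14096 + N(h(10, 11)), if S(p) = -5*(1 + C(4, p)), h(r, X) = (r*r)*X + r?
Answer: 13441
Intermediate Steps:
C(Q, W) = (1 + W)*(Q + W) (C(Q, W) = (Q + W)*(1 + W) = (1 + W)*(Q + W))
h(r, X) = r + X*r² (h(r, X) = r²*X + r = X*r² + r = r + X*r²)
S(p) = -25 - 25*p - 5*p² (S(p) = -5*(1 + (4 + p + p² + 4*p)) = -5*(1 + (4 + p² + 5*p)) = -5*(5 + p² + 5*p) = -25 - 25*p - 5*p²)
N(u) = -655 (N(u) = -25 - 25*9 - 5*9² = -25 - 225 - 5*81 = -25 - 225 - 405 = -655)
14096 + N(h(10, 11)) = 14096 - 655 = 13441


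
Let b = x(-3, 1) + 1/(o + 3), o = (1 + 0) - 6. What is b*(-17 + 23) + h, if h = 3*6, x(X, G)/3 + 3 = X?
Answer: -93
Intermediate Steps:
x(X, G) = -9 + 3*X
h = 18
o = -5 (o = 1 - 6 = -5)
b = -37/2 (b = (-9 + 3*(-3)) + 1/(-5 + 3) = (-9 - 9) + 1/(-2) = -18 - ½ = -37/2 ≈ -18.500)
b*(-17 + 23) + h = -37*(-17 + 23)/2 + 18 = -37/2*6 + 18 = -111 + 18 = -93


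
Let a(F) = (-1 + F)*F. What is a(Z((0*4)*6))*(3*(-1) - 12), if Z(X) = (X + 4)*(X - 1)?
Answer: -300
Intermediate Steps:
Z(X) = (-1 + X)*(4 + X) (Z(X) = (4 + X)*(-1 + X) = (-1 + X)*(4 + X))
a(F) = F*(-1 + F)
a(Z((0*4)*6))*(3*(-1) - 12) = ((-4 + ((0*4)*6)² + 3*((0*4)*6))*(-1 + (-4 + ((0*4)*6)² + 3*((0*4)*6))))*(3*(-1) - 12) = ((-4 + (0*6)² + 3*(0*6))*(-1 + (-4 + (0*6)² + 3*(0*6))))*(-3 - 12) = ((-4 + 0² + 3*0)*(-1 + (-4 + 0² + 3*0)))*(-15) = ((-4 + 0 + 0)*(-1 + (-4 + 0 + 0)))*(-15) = -4*(-1 - 4)*(-15) = -4*(-5)*(-15) = 20*(-15) = -300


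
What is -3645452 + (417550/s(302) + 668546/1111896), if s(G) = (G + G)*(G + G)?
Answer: -92420696834386321/25352340696 ≈ -3.6455e+6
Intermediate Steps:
s(G) = 4*G² (s(G) = (2*G)*(2*G) = 4*G²)
-3645452 + (417550/s(302) + 668546/1111896) = -3645452 + (417550/((4*302²)) + 668546/1111896) = -3645452 + (417550/((4*91204)) + 668546*(1/1111896)) = -3645452 + (417550/364816 + 334273/555948) = -3645452 + (417550*(1/364816) + 334273/555948) = -3645452 + (208775/182408 + 334273/555948) = -3645452 + 44260528271/25352340696 = -92420696834386321/25352340696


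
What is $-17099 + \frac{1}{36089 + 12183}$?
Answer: $- \frac{825402927}{48272} \approx -17099.0$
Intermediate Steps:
$-17099 + \frac{1}{36089 + 12183} = -17099 + \frac{1}{48272} = - \frac{825402927}{48272}$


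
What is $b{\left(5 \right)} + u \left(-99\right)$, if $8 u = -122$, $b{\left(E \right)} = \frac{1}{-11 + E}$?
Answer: $\frac{18115}{12} \approx 1509.6$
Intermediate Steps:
$u = - \frac{61}{4}$ ($u = \frac{1}{8} \left(-122\right) = - \frac{61}{4} \approx -15.25$)
$b{\left(5 \right)} + u \left(-99\right) = \frac{1}{-11 + 5} - - \frac{6039}{4} = \frac{1}{-6} + \frac{6039}{4} = - \frac{1}{6} + \frac{6039}{4} = \frac{18115}{12}$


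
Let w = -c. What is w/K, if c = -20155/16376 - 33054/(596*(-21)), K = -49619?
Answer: 3440861/121071550856 ≈ 2.8420e-5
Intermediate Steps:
c = 3440861/2440024 (c = -20155*1/16376 - 33054/(-12516) = -20155/16376 - 33054*(-1/12516) = -20155/16376 + 787/298 = 3440861/2440024 ≈ 1.4102)
w = -3440861/2440024 (w = -1*3440861/2440024 = -3440861/2440024 ≈ -1.4102)
w/K = -3440861/2440024/(-49619) = -3440861/2440024*(-1/49619) = 3440861/121071550856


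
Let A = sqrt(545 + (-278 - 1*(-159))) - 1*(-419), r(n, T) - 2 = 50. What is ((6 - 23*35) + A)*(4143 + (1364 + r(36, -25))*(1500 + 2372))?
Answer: -2085020100 + 5486895*sqrt(426) ≈ -1.9718e+9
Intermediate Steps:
r(n, T) = 52 (r(n, T) = 2 + 50 = 52)
A = 419 + sqrt(426) (A = sqrt(545 + (-278 + 159)) + 419 = sqrt(545 - 119) + 419 = sqrt(426) + 419 = 419 + sqrt(426) ≈ 439.64)
((6 - 23*35) + A)*(4143 + (1364 + r(36, -25))*(1500 + 2372)) = ((6 - 23*35) + (419 + sqrt(426)))*(4143 + (1364 + 52)*(1500 + 2372)) = ((6 - 805) + (419 + sqrt(426)))*(4143 + 1416*3872) = (-799 + (419 + sqrt(426)))*(4143 + 5482752) = (-380 + sqrt(426))*5486895 = -2085020100 + 5486895*sqrt(426)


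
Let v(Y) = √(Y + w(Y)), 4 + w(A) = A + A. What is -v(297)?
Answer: -√887 ≈ -29.783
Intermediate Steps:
w(A) = -4 + 2*A (w(A) = -4 + (A + A) = -4 + 2*A)
v(Y) = √(-4 + 3*Y) (v(Y) = √(Y + (-4 + 2*Y)) = √(-4 + 3*Y))
-v(297) = -√(-4 + 3*297) = -√(-4 + 891) = -√887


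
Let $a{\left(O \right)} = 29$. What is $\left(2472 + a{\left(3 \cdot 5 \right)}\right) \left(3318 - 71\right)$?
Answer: $8120747$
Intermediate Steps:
$\left(2472 + a{\left(3 \cdot 5 \right)}\right) \left(3318 - 71\right) = \left(2472 + 29\right) \left(3318 - 71\right) = 2501 \cdot 3247 = 8120747$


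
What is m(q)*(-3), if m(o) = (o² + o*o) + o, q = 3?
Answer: -63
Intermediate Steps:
m(o) = o + 2*o² (m(o) = (o² + o²) + o = 2*o² + o = o + 2*o²)
m(q)*(-3) = (3*(1 + 2*3))*(-3) = (3*(1 + 6))*(-3) = (3*7)*(-3) = 21*(-3) = -63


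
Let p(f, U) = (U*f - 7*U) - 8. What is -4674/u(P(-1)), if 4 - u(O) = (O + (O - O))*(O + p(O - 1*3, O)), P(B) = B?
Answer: -779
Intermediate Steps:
p(f, U) = -8 - 7*U + U*f (p(f, U) = (-7*U + U*f) - 8 = -8 - 7*U + U*f)
u(O) = 4 - O*(-8 - 6*O + O*(-3 + O)) (u(O) = 4 - (O + (O - O))*(O + (-8 - 7*O + O*(O - 1*3))) = 4 - (O + 0)*(O + (-8 - 7*O + O*(O - 3))) = 4 - O*(O + (-8 - 7*O + O*(-3 + O))) = 4 - O*(-8 - 6*O + O*(-3 + O)))
-4674/u(P(-1)) = -4674/(4 - 1*(-1)³ + 8*(-1) + 9*(-1)²) = -4674/(4 - 1*(-1) - 8 + 9*1) = -4674/(4 + 1 - 8 + 9) = -4674/6 = -4674*⅙ = -779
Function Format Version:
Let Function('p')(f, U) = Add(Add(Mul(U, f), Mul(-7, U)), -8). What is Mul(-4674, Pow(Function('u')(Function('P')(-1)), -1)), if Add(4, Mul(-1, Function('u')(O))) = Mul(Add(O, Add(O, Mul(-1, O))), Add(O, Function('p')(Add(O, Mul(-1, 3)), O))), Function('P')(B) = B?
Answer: -779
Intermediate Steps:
Function('p')(f, U) = Add(-8, Mul(-7, U), Mul(U, f)) (Function('p')(f, U) = Add(Add(Mul(-7, U), Mul(U, f)), -8) = Add(-8, Mul(-7, U), Mul(U, f)))
Function('u')(O) = Add(4, Mul(-1, O, Add(-8, Mul(-6, O), Mul(O, Add(-3, O))))) (Function('u')(O) = Add(4, Mul(-1, Mul(Add(O, Add(O, Mul(-1, O))), Add(O, Add(-8, Mul(-7, O), Mul(O, Add(O, Mul(-1, 3)))))))) = Add(4, Mul(-1, Mul(Add(O, 0), Add(O, Add(-8, Mul(-7, O), Mul(O, Add(O, -3))))))) = Add(4, Mul(-1, Mul(O, Add(O, Add(-8, Mul(-7, O), Mul(O, Add(-3, O))))))) = Add(4, Mul(-1, Mul(O, Add(-8, Mul(-6, O), Mul(O, Add(-3, O)))))) = Add(4, Mul(-1, O, Add(-8, Mul(-6, O), Mul(O, Add(-3, O))))))
Mul(-4674, Pow(Function('u')(Function('P')(-1)), -1)) = Mul(-4674, Pow(Add(4, Mul(-1, Pow(-1, 3)), Mul(8, -1), Mul(9, Pow(-1, 2))), -1)) = Mul(-4674, Pow(Add(4, Mul(-1, -1), -8, Mul(9, 1)), -1)) = Mul(-4674, Pow(Add(4, 1, -8, 9), -1)) = Mul(-4674, Pow(6, -1)) = Mul(-4674, Rational(1, 6)) = -779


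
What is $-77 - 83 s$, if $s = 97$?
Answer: $-8128$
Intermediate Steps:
$-77 - 83 s = -77 - 8051 = -8128$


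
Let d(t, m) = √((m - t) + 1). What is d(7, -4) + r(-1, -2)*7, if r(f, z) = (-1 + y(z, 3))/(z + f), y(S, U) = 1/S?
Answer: 7/2 + I*√10 ≈ 3.5 + 3.1623*I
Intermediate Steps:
d(t, m) = √(1 + m - t)
r(f, z) = (-1 + 1/z)/(f + z) (r(f, z) = (-1 + 1/z)/(z + f) = (-1 + 1/z)/(f + z))
d(7, -4) + r(-1, -2)*7 = √(1 - 4 - 1*7) + ((1 - 1*(-2))/((-2)*(-1 - 2)))*7 = √(1 - 4 - 7) - ½*(1 + 2)/(-3)*7 = √(-10) - ½*(-⅓)*3*7 = I*√10 + (½)*7 = I*√10 + 7/2 = 7/2 + I*√10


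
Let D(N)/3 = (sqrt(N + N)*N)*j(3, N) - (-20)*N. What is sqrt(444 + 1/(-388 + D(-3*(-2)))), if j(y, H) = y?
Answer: sqrt(444 - 1/(28 - 108*sqrt(3))) ≈ 21.071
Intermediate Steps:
D(N) = 60*N + 9*sqrt(2)*N**(3/2) (D(N) = 3*((sqrt(N + N)*N)*3 - (-20)*N) = 3*((sqrt(2*N)*N)*3 + 20*N) = 3*(((sqrt(2)*sqrt(N))*N)*3 + 20*N) = 3*((sqrt(2)*N**(3/2))*3 + 20*N) = 3*(3*sqrt(2)*N**(3/2) + 20*N) = 3*(20*N + 3*sqrt(2)*N**(3/2)) = 60*N + 9*sqrt(2)*N**(3/2))
sqrt(444 + 1/(-388 + D(-3*(-2)))) = sqrt(444 + 1/(-388 + (60*(-3*(-2)) + 9*sqrt(2)*(-3*(-2))**(3/2)))) = sqrt(444 + 1/(-388 + (60*6 + 9*sqrt(2)*6**(3/2)))) = sqrt(444 + 1/(-388 + (360 + 9*sqrt(2)*(6*sqrt(6))))) = sqrt(444 + 1/(-388 + (360 + 108*sqrt(3)))) = sqrt(444 + 1/(-28 + 108*sqrt(3)))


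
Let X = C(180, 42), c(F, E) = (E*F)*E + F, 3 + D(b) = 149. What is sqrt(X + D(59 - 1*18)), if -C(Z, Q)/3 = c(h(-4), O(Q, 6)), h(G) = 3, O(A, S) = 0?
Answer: sqrt(137) ≈ 11.705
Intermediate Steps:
D(b) = 146 (D(b) = -3 + 149 = 146)
c(F, E) = F + F*E**2 (c(F, E) = F*E**2 + F = F + F*E**2)
C(Z, Q) = -9 (C(Z, Q) = -9*(1 + 0**2) = -9*(1 + 0) = -9)
X = -9
sqrt(X + D(59 - 1*18)) = sqrt(-9 + 146) = sqrt(137)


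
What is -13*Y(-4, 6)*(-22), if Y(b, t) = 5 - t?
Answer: -286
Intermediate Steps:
-13*Y(-4, 6)*(-22) = -13*(5 - 1*6)*(-22) = -13*(5 - 6)*(-22) = -13*(-1)*(-22) = 13*(-22) = -286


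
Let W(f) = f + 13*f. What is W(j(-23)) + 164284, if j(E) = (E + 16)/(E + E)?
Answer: 3778581/23 ≈ 1.6429e+5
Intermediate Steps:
j(E) = (16 + E)/(2*E) (j(E) = (16 + E)/((2*E)) = (16 + E)*(1/(2*E)) = (16 + E)/(2*E))
W(f) = 14*f
W(j(-23)) + 164284 = 14*((1/2)*(16 - 23)/(-23)) + 164284 = 14*((1/2)*(-1/23)*(-7)) + 164284 = 14*(7/46) + 164284 = 49/23 + 164284 = 3778581/23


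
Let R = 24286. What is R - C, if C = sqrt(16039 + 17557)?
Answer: 24286 - 2*sqrt(8399) ≈ 24103.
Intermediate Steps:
C = 2*sqrt(8399) (C = sqrt(33596) = 2*sqrt(8399) ≈ 183.29)
R - C = 24286 - 2*sqrt(8399)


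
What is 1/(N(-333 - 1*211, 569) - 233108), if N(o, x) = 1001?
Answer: -1/232107 ≈ -4.3084e-6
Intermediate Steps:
1/(N(-333 - 1*211, 569) - 233108) = 1/(1001 - 233108) = 1/(-232107) = -1/232107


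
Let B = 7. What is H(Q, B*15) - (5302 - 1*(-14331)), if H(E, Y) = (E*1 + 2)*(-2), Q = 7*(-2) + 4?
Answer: -19617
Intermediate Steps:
Q = -10 (Q = -14 + 4 = -10)
H(E, Y) = -4 - 2*E (H(E, Y) = (E + 2)*(-2) = (2 + E)*(-2) = -4 - 2*E)
H(Q, B*15) - (5302 - 1*(-14331)) = (-4 - 2*(-10)) - (5302 - 1*(-14331)) = (-4 + 20) - (5302 + 14331) = 16 - 1*19633 = 16 - 19633 = -19617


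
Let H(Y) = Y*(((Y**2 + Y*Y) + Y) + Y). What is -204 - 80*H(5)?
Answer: -24204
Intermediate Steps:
H(Y) = Y*(2*Y + 2*Y**2) (H(Y) = Y*(((Y**2 + Y**2) + Y) + Y) = Y*((2*Y**2 + Y) + Y) = Y*((Y + 2*Y**2) + Y) = Y*(2*Y + 2*Y**2))
-204 - 80*H(5) = -204 - 160*5**2*(1 + 5) = -204 - 160*25*6 = -204 - 80*300 = -204 - 24000 = -24204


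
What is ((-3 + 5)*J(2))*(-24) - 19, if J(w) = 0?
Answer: -19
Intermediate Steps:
((-3 + 5)*J(2))*(-24) - 19 = ((-3 + 5)*0)*(-24) - 19 = (2*0)*(-24) - 19 = 0*(-24) - 19 = 0 - 19 = -19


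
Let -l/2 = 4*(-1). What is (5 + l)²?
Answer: 169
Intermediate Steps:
l = 8 (l = -8*(-1) = -2*(-4) = 8)
(5 + l)² = (5 + 8)² = 13² = 169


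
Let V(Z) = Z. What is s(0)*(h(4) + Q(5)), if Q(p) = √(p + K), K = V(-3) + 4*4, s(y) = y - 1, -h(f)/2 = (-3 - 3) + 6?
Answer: -3*√2 ≈ -4.2426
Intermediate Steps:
h(f) = 0 (h(f) = -2*((-3 - 3) + 6) = -2*(-6 + 6) = -2*0 = 0)
s(y) = -1 + y
K = 13 (K = -3 + 4*4 = -3 + 16 = 13)
Q(p) = √(13 + p) (Q(p) = √(p + 13) = √(13 + p))
s(0)*(h(4) + Q(5)) = (-1 + 0)*(0 + √(13 + 5)) = -(0 + √18) = -(0 + 3*√2) = -3*√2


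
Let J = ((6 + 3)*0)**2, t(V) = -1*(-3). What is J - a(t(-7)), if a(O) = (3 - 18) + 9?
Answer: 6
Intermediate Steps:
t(V) = 3
a(O) = -6 (a(O) = -15 + 9 = -6)
J = 0 (J = (9*0)**2 = 0**2 = 0)
J - a(t(-7)) = 0 - 1*(-6) = 0 + 6 = 6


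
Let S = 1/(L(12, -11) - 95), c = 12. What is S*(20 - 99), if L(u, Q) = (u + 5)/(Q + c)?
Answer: 79/78 ≈ 1.0128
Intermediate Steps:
L(u, Q) = (5 + u)/(12 + Q) (L(u, Q) = (u + 5)/(Q + 12) = (5 + u)/(12 + Q))
S = -1/78 (S = 1/((5 + 12)/(12 - 11) - 95) = 1/(17/1 - 95) = 1/(1*17 - 95) = 1/(17 - 95) = 1/(-78) = -1/78 ≈ -0.012821)
S*(20 - 99) = -(20 - 99)/78 = -1/78*(-79) = 79/78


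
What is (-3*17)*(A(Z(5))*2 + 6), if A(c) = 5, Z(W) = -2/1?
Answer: -816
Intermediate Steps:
Z(W) = -2 (Z(W) = -2*1 = -2)
(-3*17)*(A(Z(5))*2 + 6) = (-3*17)*(5*2 + 6) = -51*(10 + 6) = -51*16 = -816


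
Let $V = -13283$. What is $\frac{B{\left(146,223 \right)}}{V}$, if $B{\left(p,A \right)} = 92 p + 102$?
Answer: $- \frac{13534}{13283} \approx -1.0189$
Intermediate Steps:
$B{\left(p,A \right)} = 102 + 92 p$
$\frac{B{\left(146,223 \right)}}{V} = \frac{102 + 92 \cdot 146}{-13283} = \left(102 + 13432\right) \left(- \frac{1}{13283}\right) = 13534 \left(- \frac{1}{13283}\right) = - \frac{13534}{13283}$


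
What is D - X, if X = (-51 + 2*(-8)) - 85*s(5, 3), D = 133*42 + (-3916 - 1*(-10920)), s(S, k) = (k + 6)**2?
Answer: 19542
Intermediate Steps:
s(S, k) = (6 + k)**2
D = 12590 (D = 5586 + (-3916 + 10920) = 5586 + 7004 = 12590)
X = -6952 (X = (-51 + 2*(-8)) - 85*(6 + 3)**2 = (-51 - 16) - 85*9**2 = -67 - 85*81 = -67 - 6885 = -6952)
D - X = 12590 - 1*(-6952) = 12590 + 6952 = 19542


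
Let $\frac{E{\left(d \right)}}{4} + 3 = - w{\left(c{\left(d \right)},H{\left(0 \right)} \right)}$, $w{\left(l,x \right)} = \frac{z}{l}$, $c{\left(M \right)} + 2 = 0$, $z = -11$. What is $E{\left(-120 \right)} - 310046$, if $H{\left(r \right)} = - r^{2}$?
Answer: $-310080$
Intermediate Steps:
$c{\left(M \right)} = -2$ ($c{\left(M \right)} = -2 + 0 = -2$)
$w{\left(l,x \right)} = - \frac{11}{l}$
$E{\left(d \right)} = -34$ ($E{\left(d \right)} = -12 + 4 \left(- \frac{-11}{-2}\right) = -12 + 4 \left(- \frac{\left(-11\right) \left(-1\right)}{2}\right) = -12 + 4 \left(\left(-1\right) \frac{11}{2}\right) = -12 + 4 \left(- \frac{11}{2}\right) = -12 - 22 = -34$)
$E{\left(-120 \right)} - 310046 = -34 - 310046 = -310080$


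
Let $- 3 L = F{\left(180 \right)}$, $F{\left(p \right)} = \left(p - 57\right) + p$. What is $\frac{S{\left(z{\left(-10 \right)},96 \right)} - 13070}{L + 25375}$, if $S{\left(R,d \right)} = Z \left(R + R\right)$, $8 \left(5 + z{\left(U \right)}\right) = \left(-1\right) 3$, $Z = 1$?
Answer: $- \frac{52323}{101096} \approx -0.51756$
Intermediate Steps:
$z{\left(U \right)} = - \frac{43}{8}$ ($z{\left(U \right)} = -5 + \frac{\left(-1\right) 3}{8} = -5 + \frac{1}{8} \left(-3\right) = -5 - \frac{3}{8} = - \frac{43}{8}$)
$S{\left(R,d \right)} = 2 R$ ($S{\left(R,d \right)} = 1 \left(R + R\right) = 1 \cdot 2 R = 2 R$)
$F{\left(p \right)} = -57 + 2 p$ ($F{\left(p \right)} = \left(-57 + p\right) + p = -57 + 2 p$)
$L = -101$ ($L = - \frac{-57 + 2 \cdot 180}{3} = - \frac{-57 + 360}{3} = \left(- \frac{1}{3}\right) 303 = -101$)
$\frac{S{\left(z{\left(-10 \right)},96 \right)} - 13070}{L + 25375} = \frac{2 \left(- \frac{43}{8}\right) - 13070}{-101 + 25375} = \frac{- \frac{43}{4} - 13070}{25274} = \left(- \frac{52323}{4}\right) \frac{1}{25274} = - \frac{52323}{101096}$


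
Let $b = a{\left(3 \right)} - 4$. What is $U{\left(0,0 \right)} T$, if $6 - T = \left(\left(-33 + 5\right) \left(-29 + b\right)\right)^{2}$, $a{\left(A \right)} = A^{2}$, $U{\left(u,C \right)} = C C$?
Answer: $0$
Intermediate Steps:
$U{\left(u,C \right)} = C^{2}$
$b = 5$ ($b = 3^{2} - 4 = 9 - 4 = 5$)
$T = -451578$ ($T = 6 - \left(\left(-33 + 5\right) \left(-29 + 5\right)\right)^{2} = 6 - \left(\left(-28\right) \left(-24\right)\right)^{2} = 6 - 672^{2} = 6 - 451584 = -451578$)
$U{\left(0,0 \right)} T = 0^{2} \left(-451578\right) = 0 \left(-451578\right) = 0$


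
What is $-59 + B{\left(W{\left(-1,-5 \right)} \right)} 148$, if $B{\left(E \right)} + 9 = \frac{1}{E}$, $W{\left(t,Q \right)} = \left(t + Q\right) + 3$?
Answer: $- \frac{4321}{3} \approx -1440.3$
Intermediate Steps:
$W{\left(t,Q \right)} = 3 + Q + t$ ($W{\left(t,Q \right)} = \left(Q + t\right) + 3 = 3 + Q + t$)
$B{\left(E \right)} = -9 + \frac{1}{E}$
$-59 + B{\left(W{\left(-1,-5 \right)} \right)} 148 = -59 + \left(-9 + \frac{1}{3 - 5 - 1}\right) 148 = -59 + \left(-9 + \frac{1}{-3}\right) 148 = -59 + \left(-9 - \frac{1}{3}\right) 148 = -59 - \frac{4144}{3} = - \frac{4321}{3}$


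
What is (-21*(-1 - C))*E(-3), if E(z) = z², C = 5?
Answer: 1134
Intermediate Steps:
(-21*(-1 - C))*E(-3) = -21*(-1 - 1*5)*(-3)² = -21*(-1 - 5)*9 = -21*(-6)*9 = 126*9 = 1134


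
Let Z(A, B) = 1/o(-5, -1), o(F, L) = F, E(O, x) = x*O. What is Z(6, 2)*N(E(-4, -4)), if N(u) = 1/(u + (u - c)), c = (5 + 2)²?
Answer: 1/85 ≈ 0.011765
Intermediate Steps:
c = 49 (c = 7² = 49)
E(O, x) = O*x
N(u) = 1/(-49 + 2*u) (N(u) = 1/(u + (u - 1*49)) = 1/(u + (u - 49)) = 1/(u + (-49 + u)) = 1/(-49 + 2*u))
Z(A, B) = -⅕ (Z(A, B) = 1/(-5) = 1*(-⅕) = -⅕)
Z(6, 2)*N(E(-4, -4)) = -1/(5*(-49 + 2*(-4*(-4)))) = -1/(5*(-49 + 2*16)) = -1/(5*(-49 + 32)) = -⅕/(-17) = -⅕*(-1/17) = 1/85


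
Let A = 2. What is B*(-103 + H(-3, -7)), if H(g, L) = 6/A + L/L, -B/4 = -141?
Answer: -55836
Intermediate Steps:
B = 564 (B = -4*(-141) = 564)
H(g, L) = 4 (H(g, L) = 6/2 + L/L = 6*(½) + 1 = 3 + 1 = 4)
B*(-103 + H(-3, -7)) = 564*(-103 + 4) = 564*(-99) = -55836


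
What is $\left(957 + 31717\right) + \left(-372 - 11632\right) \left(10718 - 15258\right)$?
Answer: $54530834$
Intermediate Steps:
$\left(957 + 31717\right) + \left(-372 - 11632\right) \left(10718 - 15258\right) = 32674 - -54498160 = 32674 + 54498160 = 54530834$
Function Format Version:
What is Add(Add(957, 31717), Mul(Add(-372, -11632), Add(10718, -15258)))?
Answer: 54530834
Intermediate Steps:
Add(Add(957, 31717), Mul(Add(-372, -11632), Add(10718, -15258))) = Add(32674, Mul(-12004, -4540)) = Add(32674, 54498160) = 54530834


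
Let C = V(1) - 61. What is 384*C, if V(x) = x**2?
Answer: -23040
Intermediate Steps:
C = -60 (C = 1**2 - 61 = 1 - 61 = -60)
384*C = 384*(-60) = -23040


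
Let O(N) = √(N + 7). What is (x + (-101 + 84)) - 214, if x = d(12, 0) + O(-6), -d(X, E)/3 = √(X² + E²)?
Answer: -266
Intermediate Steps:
O(N) = √(7 + N)
d(X, E) = -3*√(E² + X²) (d(X, E) = -3*√(X² + E²) = -3*√(E² + X²))
x = -35 (x = -3*√(0² + 12²) + √(7 - 6) = -3*√(0 + 144) + √1 = -3*√144 + 1 = -3*12 + 1 = -36 + 1 = -35)
(x + (-101 + 84)) - 214 = (-35 + (-101 + 84)) - 214 = (-35 - 17) - 214 = -52 - 214 = -266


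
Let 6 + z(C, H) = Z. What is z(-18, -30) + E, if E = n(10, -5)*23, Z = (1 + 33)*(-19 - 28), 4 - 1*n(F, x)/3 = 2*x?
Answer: -638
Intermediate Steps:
n(F, x) = 12 - 6*x
Z = -1598 (Z = 34*(-47) = -1598)
z(C, H) = -1604 (z(C, H) = -6 - 1598 = -1604)
E = 966 (E = (12 - 6*(-5))*23 = (12 + 30)*23 = 42*23 = 966)
z(-18, -30) + E = -1604 + 966 = -638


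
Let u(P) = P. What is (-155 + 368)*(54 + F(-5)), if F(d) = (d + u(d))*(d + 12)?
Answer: -3408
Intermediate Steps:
F(d) = 2*d*(12 + d) (F(d) = (d + d)*(d + 12) = (2*d)*(12 + d) = 2*d*(12 + d))
(-155 + 368)*(54 + F(-5)) = (-155 + 368)*(54 + 2*(-5)*(12 - 5)) = 213*(54 + 2*(-5)*7) = 213*(54 - 70) = 213*(-16) = -3408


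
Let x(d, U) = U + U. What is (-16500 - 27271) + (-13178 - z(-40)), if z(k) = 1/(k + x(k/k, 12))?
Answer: -911183/16 ≈ -56949.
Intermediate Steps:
x(d, U) = 2*U
z(k) = 1/(24 + k) (z(k) = 1/(k + 2*12) = 1/(k + 24) = 1/(24 + k))
(-16500 - 27271) + (-13178 - z(-40)) = (-16500 - 27271) + (-13178 - 1/(24 - 40)) = -43771 + (-13178 - 1/(-16)) = -43771 + (-13178 - 1*(-1/16)) = -43771 + (-13178 + 1/16) = -43771 - 210847/16 = -911183/16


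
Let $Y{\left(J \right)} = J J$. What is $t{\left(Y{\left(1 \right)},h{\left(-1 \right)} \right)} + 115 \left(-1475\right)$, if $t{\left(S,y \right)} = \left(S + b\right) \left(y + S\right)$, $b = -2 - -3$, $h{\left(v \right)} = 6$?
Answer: $-169611$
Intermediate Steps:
$Y{\left(J \right)} = J^{2}$
$b = 1$ ($b = -2 + 3 = 1$)
$t{\left(S,y \right)} = \left(1 + S\right) \left(S + y\right)$ ($t{\left(S,y \right)} = \left(S + 1\right) \left(y + S\right) = \left(1 + S\right) \left(S + y\right)$)
$t{\left(Y{\left(1 \right)},h{\left(-1 \right)} \right)} + 115 \left(-1475\right) = \left(1^{2} + 6 + \left(1^{2}\right)^{2} + 1^{2} \cdot 6\right) + 115 \left(-1475\right) = \left(1 + 6 + 1^{2} + 1 \cdot 6\right) - 169625 = \left(1 + 6 + 1 + 6\right) - 169625 = 14 - 169625 = -169611$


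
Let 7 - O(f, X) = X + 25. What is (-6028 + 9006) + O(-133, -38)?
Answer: 2998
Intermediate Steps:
O(f, X) = -18 - X (O(f, X) = 7 - (X + 25) = 7 - (25 + X) = 7 + (-25 - X) = -18 - X)
(-6028 + 9006) + O(-133, -38) = (-6028 + 9006) + (-18 - 1*(-38)) = 2978 + (-18 + 38) = 2978 + 20 = 2998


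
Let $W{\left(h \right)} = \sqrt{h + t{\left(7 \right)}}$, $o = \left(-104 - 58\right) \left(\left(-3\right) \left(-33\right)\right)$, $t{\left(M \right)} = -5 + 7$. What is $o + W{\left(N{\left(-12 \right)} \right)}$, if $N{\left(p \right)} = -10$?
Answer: $-16038 + 2 i \sqrt{2} \approx -16038.0 + 2.8284 i$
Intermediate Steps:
$t{\left(M \right)} = 2$
$o = -16038$ ($o = \left(-162\right) 99 = -16038$)
$W{\left(h \right)} = \sqrt{2 + h}$ ($W{\left(h \right)} = \sqrt{h + 2} = \sqrt{2 + h}$)
$o + W{\left(N{\left(-12 \right)} \right)} = -16038 + \sqrt{2 - 10} = -16038 + \sqrt{-8} = -16038 + 2 i \sqrt{2}$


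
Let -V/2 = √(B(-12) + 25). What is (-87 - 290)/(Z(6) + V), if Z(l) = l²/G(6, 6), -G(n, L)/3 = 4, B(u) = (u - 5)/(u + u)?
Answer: -6786/563 + 377*√3702/563 ≈ 28.690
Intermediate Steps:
B(u) = (-5 + u)/(2*u) (B(u) = (-5 + u)/((2*u)) = (-5 + u)*(1/(2*u)) = (-5 + u)/(2*u))
G(n, L) = -12 (G(n, L) = -3*4 = -12)
V = -√3702/6 (V = -2*√((½)*(-5 - 12)/(-12) + 25) = -2*√((½)*(-1/12)*(-17) + 25) = -2*√(17/24 + 25) = -√3702/6 ≈ -10.141)
Z(l) = -l²/12 (Z(l) = l²/(-12) = l²*(-1/12) = -l²/12)
(-87 - 290)/(Z(6) + V) = (-87 - 290)/(-1/12*6² - √3702/6) = -377/(-1/12*36 - √3702/6) = -377/(-3 - √3702/6)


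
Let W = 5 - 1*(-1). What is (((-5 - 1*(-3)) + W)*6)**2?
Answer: 576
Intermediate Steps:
W = 6 (W = 5 + 1 = 6)
(((-5 - 1*(-3)) + W)*6)**2 = (((-5 - 1*(-3)) + 6)*6)**2 = (((-5 + 3) + 6)*6)**2 = ((-2 + 6)*6)**2 = (4*6)**2 = 24**2 = 576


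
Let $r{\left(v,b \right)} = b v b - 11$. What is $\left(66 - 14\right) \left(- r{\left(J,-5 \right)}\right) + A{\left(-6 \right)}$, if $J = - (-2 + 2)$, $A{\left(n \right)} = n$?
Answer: $566$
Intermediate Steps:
$J = 0$ ($J = \left(-1\right) 0 = 0$)
$r{\left(v,b \right)} = -11 + v b^{2}$ ($r{\left(v,b \right)} = v b^{2} - 11 = -11 + v b^{2}$)
$\left(66 - 14\right) \left(- r{\left(J,-5 \right)}\right) + A{\left(-6 \right)} = \left(66 - 14\right) \left(- (-11 + 0 \left(-5\right)^{2})\right) - 6 = \left(66 - 14\right) \left(- (-11 + 0 \cdot 25)\right) - 6 = 52 \left(- (-11 + 0)\right) - 6 = 52 \left(\left(-1\right) \left(-11\right)\right) - 6 = 52 \cdot 11 - 6 = 572 - 6 = 566$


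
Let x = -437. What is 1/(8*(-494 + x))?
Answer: -1/7448 ≈ -0.00013426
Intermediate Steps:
1/(8*(-494 + x)) = 1/(8*(-494 - 437)) = 1/(8*(-931)) = 1/(-7448) = -1/7448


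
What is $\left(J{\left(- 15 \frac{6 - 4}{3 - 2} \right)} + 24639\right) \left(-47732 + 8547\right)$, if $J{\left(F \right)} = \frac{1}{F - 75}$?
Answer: $- \frac{20275055678}{21} \approx -9.6548 \cdot 10^{8}$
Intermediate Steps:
$J{\left(F \right)} = \frac{1}{-75 + F}$
$\left(J{\left(- 15 \frac{6 - 4}{3 - 2} \right)} + 24639\right) \left(-47732 + 8547\right) = \left(\frac{1}{-75 - 15 \frac{6 - 4}{3 - 2}} + 24639\right) \left(-47732 + 8547\right) = \left(\frac{1}{-75 - 15 \cdot \frac{2}{1}} + 24639\right) \left(-39185\right) = \left(\frac{1}{-75 - 15 \cdot 2 \cdot 1} + 24639\right) \left(-39185\right) = \left(\frac{1}{-75 - 30} + 24639\right) \left(-39185\right) = \left(\frac{1}{-105} + 24639\right) \left(-39185\right) = \left(- \frac{1}{105} + 24639\right) \left(-39185\right) = \frac{2587094}{105} \left(-39185\right) = - \frac{20275055678}{21}$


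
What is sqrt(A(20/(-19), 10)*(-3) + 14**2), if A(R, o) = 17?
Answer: sqrt(145) ≈ 12.042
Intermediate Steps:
sqrt(A(20/(-19), 10)*(-3) + 14**2) = sqrt(17*(-3) + 14**2) = sqrt(-51 + 196) = sqrt(145)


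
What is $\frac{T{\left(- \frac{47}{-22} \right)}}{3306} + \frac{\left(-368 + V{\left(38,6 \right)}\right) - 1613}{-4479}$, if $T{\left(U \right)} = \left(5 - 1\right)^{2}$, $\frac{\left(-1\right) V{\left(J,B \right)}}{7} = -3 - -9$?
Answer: $\frac{375539}{822643} \approx 0.4565$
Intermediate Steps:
$V{\left(J,B \right)} = -42$ ($V{\left(J,B \right)} = - 7 \left(-3 - -9\right) = - 7 \left(-3 + 9\right) = \left(-7\right) 6 = -42$)
$T{\left(U \right)} = 16$ ($T{\left(U \right)} = 4^{2} = 16$)
$\frac{T{\left(- \frac{47}{-22} \right)}}{3306} + \frac{\left(-368 + V{\left(38,6 \right)}\right) - 1613}{-4479} = \frac{16}{3306} + \frac{\left(-368 - 42\right) - 1613}{-4479} = 16 \cdot \frac{1}{3306} + \left(-410 - 1613\right) \left(- \frac{1}{4479}\right) = \frac{8}{1653} - - \frac{2023}{4479} = \frac{8}{1653} + \frac{2023}{4479} = \frac{375539}{822643}$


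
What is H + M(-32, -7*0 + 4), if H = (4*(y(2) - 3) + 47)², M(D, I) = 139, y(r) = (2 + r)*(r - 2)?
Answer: 1364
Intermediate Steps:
y(r) = (-2 + r)*(2 + r) (y(r) = (2 + r)*(-2 + r) = (-2 + r)*(2 + r))
H = 1225 (H = (4*((-4 + 2²) - 3) + 47)² = (4*((-4 + 4) - 3) + 47)² = (4*(0 - 3) + 47)² = (4*(-3) + 47)² = (-12 + 47)² = 35² = 1225)
H + M(-32, -7*0 + 4) = 1225 + 139 = 1364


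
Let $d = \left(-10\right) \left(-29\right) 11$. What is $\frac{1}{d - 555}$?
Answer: $\frac{1}{2635} \approx 0.00037951$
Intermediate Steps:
$d = 3190$ ($d = 290 \cdot 11 = 3190$)
$\frac{1}{d - 555} = \frac{1}{3190 - 555} = \frac{1}{2635}$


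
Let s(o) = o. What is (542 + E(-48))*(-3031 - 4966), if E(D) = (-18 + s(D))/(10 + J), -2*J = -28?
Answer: -17249529/4 ≈ -4.3124e+6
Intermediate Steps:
J = 14 (J = -½*(-28) = 14)
E(D) = -¾ + D/24 (E(D) = (-18 + D)/(10 + 14) = (-18 + D)/24 = (-18 + D)*(1/24) = -¾ + D/24)
(542 + E(-48))*(-3031 - 4966) = (542 + (-¾ + (1/24)*(-48)))*(-3031 - 4966) = (542 + (-¾ - 2))*(-7997) = (542 - 11/4)*(-7997) = (2157/4)*(-7997) = -17249529/4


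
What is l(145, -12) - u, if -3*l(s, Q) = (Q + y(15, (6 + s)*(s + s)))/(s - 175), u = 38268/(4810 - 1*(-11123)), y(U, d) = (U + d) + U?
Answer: 115758124/238995 ≈ 484.35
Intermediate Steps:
y(U, d) = d + 2*U
u = 12756/5311 (u = 38268/(4810 + 11123) = 38268/15933 = 38268*(1/15933) = 12756/5311 ≈ 2.4018)
l(s, Q) = -(30 + Q + 2*s*(6 + s))/(3*(-175 + s)) (l(s, Q) = -(Q + ((6 + s)*(s + s) + 2*15))/(3*(s - 175)) = -(Q + ((6 + s)*(2*s) + 30))/(3*(-175 + s)) = -(Q + (2*s*(6 + s) + 30))/(3*(-175 + s)) = -(Q + (30 + 2*s*(6 + s)))/(3*(-175 + s)) = -(30 + Q + 2*s*(6 + s))/(3*(-175 + s)))
l(145, -12) - u = (-30 - 1*(-12) - 2*145*(6 + 145))/(3*(-175 + 145)) - 1*12756/5311 = (⅓)*(-30 + 12 - 2*145*151)/(-30) - 12756/5311 = (⅓)*(-1/30)*(-30 + 12 - 43790) - 12756/5311 = (⅓)*(-1/30)*(-43808) - 12756/5311 = 21904/45 - 12756/5311 = 115758124/238995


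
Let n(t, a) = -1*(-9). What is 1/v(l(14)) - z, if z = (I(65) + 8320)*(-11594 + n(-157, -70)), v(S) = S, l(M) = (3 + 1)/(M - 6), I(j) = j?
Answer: 97140227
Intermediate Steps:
n(t, a) = 9
l(M) = 4/(-6 + M)
z = -97140225 (z = (65 + 8320)*(-11594 + 9) = 8385*(-11585) = -97140225)
1/v(l(14)) - z = 1/(4/(-6 + 14)) - 1*(-97140225) = 1/(4/8) + 97140225 = 1/(4*(1/8)) + 97140225 = 1/(1/2) + 97140225 = 2 + 97140225 = 97140227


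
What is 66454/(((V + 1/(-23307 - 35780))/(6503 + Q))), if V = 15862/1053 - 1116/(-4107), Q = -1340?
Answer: 29224494764194374918/1306222695521 ≈ 2.2373e+7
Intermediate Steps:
V = 22106794/1441557 (V = 15862*(1/1053) - 1116*(-1/4107) = 15862/1053 + 372/1369 = 22106794/1441557 ≈ 15.335)
66454/(((V + 1/(-23307 - 35780))/(6503 + Q))) = 66454/(((22106794/1441557 + 1/(-23307 - 35780))/(6503 - 1340))) = 66454/(((22106794/1441557 + 1/(-59087))/5163)) = 66454/(((22106794/1441557 - 1/59087)*(1/5163))) = 66454/(((1306222695521/85177278459)*(1/5163))) = 66454/(1306222695521/439770288683817) = 66454*(439770288683817/1306222695521) = 29224494764194374918/1306222695521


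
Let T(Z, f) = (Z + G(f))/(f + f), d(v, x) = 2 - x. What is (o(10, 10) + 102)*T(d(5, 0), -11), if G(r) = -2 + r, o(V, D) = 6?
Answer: 54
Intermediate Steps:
T(Z, f) = (-2 + Z + f)/(2*f) (T(Z, f) = (Z + (-2 + f))/(f + f) = (-2 + Z + f)/((2*f)) = (-2 + Z + f)*(1/(2*f)) = (-2 + Z + f)/(2*f))
(o(10, 10) + 102)*T(d(5, 0), -11) = (6 + 102)*((1/2)*(-2 + (2 - 1*0) - 11)/(-11)) = 108*((1/2)*(-1/11)*(-2 + (2 + 0) - 11)) = 108*((1/2)*(-1/11)*(-2 + 2 - 11)) = 108*((1/2)*(-1/11)*(-11)) = 108*(1/2) = 54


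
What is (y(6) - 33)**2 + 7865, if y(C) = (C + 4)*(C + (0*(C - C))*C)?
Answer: 8594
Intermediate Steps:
y(C) = C*(4 + C) (y(C) = (4 + C)*(C + (0*0)*C) = (4 + C)*(C + 0*C) = (4 + C)*(C + 0) = (4 + C)*C = C*(4 + C))
(y(6) - 33)**2 + 7865 = (6*(4 + 6) - 33)**2 + 7865 = (6*10 - 33)**2 + 7865 = (60 - 33)**2 + 7865 = 27**2 + 7865 = 729 + 7865 = 8594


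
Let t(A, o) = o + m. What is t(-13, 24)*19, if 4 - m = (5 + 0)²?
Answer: 57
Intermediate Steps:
m = -21 (m = 4 - (5 + 0)² = 4 - 1*5² = 4 - 1*25 = 4 - 25 = -21)
t(A, o) = -21 + o (t(A, o) = o - 21 = -21 + o)
t(-13, 24)*19 = (-21 + 24)*19 = 3*19 = 57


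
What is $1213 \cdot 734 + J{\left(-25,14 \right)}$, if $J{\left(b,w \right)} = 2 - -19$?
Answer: $890363$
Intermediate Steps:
$J{\left(b,w \right)} = 21$ ($J{\left(b,w \right)} = 2 + 19 = 21$)
$1213 \cdot 734 + J{\left(-25,14 \right)} = 1213 \cdot 734 + 21 = 890342 + 21 = 890363$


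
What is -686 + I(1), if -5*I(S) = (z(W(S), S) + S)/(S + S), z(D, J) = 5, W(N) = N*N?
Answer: -3433/5 ≈ -686.60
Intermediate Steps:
W(N) = N²
I(S) = -(5 + S)/(10*S) (I(S) = -(5 + S)/(5*(S + S)) = -(5 + S)/(5*(2*S)) = -(5 + S)*1/(2*S)/5 = -(5 + S)/(10*S))
-686 + I(1) = -686 + (⅒)*(-5 - 1*1)/1 = -686 + (⅒)*1*(-5 - 1) = -686 + (⅒)*1*(-6) = -686 - ⅗ = -3433/5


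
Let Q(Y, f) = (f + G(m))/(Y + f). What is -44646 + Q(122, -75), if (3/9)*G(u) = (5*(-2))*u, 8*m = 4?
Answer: -2098452/47 ≈ -44648.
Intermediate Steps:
m = ½ (m = (⅛)*4 = ½ ≈ 0.50000)
G(u) = -30*u (G(u) = 3*((5*(-2))*u) = 3*(-10*u) = -30*u)
Q(Y, f) = (-15 + f)/(Y + f) (Q(Y, f) = (f - 30*½)/(Y + f) = (f - 15)/(Y + f) = (-15 + f)/(Y + f))
-44646 + Q(122, -75) = -44646 + (-15 - 75)/(122 - 75) = -44646 - 90/47 = -2098452/47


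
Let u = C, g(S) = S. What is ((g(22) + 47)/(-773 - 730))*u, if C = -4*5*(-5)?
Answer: -2300/501 ≈ -4.5908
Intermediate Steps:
C = 100 (C = -20*(-5) = 100)
u = 100
((g(22) + 47)/(-773 - 730))*u = ((22 + 47)/(-773 - 730))*100 = (69/(-1503))*100 = (69*(-1/1503))*100 = -23/501*100 = -2300/501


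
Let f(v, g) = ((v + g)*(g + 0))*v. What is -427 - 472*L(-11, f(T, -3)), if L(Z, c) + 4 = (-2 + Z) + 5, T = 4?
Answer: 5237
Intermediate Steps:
f(v, g) = g*v*(g + v) (f(v, g) = ((g + v)*g)*v = (g*(g + v))*v = g*v*(g + v))
L(Z, c) = -1 + Z (L(Z, c) = -4 + ((-2 + Z) + 5) = -4 + (3 + Z) = -1 + Z)
-427 - 472*L(-11, f(T, -3)) = -427 - 472*(-1 - 11) = -427 - 472*(-12) = -427 + 5664 = 5237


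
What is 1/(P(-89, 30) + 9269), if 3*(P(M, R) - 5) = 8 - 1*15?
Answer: 3/27815 ≈ 0.00010786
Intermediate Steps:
P(M, R) = 8/3 (P(M, R) = 5 + (8 - 1*15)/3 = 5 + (8 - 15)/3 = 5 + (⅓)*(-7) = 5 - 7/3 = 8/3)
1/(P(-89, 30) + 9269) = 1/(8/3 + 9269) = 1/(27815/3) = 3/27815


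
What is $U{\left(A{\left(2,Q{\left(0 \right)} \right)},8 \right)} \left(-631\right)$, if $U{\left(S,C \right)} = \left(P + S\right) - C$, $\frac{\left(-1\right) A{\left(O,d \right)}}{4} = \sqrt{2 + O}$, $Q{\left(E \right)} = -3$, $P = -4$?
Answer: $12620$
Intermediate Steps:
$A{\left(O,d \right)} = - 4 \sqrt{2 + O}$
$U{\left(S,C \right)} = -4 + S - C$ ($U{\left(S,C \right)} = \left(-4 + S\right) - C = -4 + S - C$)
$U{\left(A{\left(2,Q{\left(0 \right)} \right)},8 \right)} \left(-631\right) = \left(-4 - 4 \sqrt{2 + 2} - 8\right) \left(-631\right) = \left(-4 - 4 \sqrt{4} - 8\right) \left(-631\right) = \left(-4 - 8 - 8\right) \left(-631\right) = \left(-20\right) \left(-631\right) = 12620$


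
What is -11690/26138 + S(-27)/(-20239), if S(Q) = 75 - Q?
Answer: -17089999/37786213 ≈ -0.45228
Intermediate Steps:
-11690/26138 + S(-27)/(-20239) = -11690/26138 + (75 - 1*(-27))/(-20239) = -11690*1/26138 + (75 + 27)*(-1/20239) = -835/1867 + 102*(-1/20239) = -835/1867 - 102/20239 = -17089999/37786213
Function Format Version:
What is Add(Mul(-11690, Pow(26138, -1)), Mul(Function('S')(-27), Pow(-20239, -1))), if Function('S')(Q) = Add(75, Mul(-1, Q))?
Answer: Rational(-17089999, 37786213) ≈ -0.45228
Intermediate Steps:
Add(Mul(-11690, Pow(26138, -1)), Mul(Function('S')(-27), Pow(-20239, -1))) = Add(Mul(-11690, Pow(26138, -1)), Mul(Add(75, Mul(-1, -27)), Pow(-20239, -1))) = Add(Mul(-11690, Rational(1, 26138)), Mul(Add(75, 27), Rational(-1, 20239))) = Add(Rational(-835, 1867), Mul(102, Rational(-1, 20239))) = Add(Rational(-835, 1867), Rational(-102, 20239)) = Rational(-17089999, 37786213)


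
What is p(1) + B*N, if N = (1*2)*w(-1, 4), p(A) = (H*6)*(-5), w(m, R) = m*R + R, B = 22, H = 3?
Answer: -90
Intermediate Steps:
w(m, R) = R + R*m (w(m, R) = R*m + R = R + R*m)
p(A) = -90 (p(A) = (3*6)*(-5) = 18*(-5) = -90)
N = 0 (N = (1*2)*(4*(1 - 1)) = 2*(4*0) = 2*0 = 0)
p(1) + B*N = -90 + 22*0 = -90 + 0 = -90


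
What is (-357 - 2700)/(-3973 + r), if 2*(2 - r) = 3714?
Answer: 3057/5828 ≈ 0.52454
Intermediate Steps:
r = -1855 (r = 2 - ½*3714 = 2 - 1857 = -1855)
(-357 - 2700)/(-3973 + r) = (-357 - 2700)/(-3973 - 1855) = -3057/(-5828) = -3057*(-1/5828) = 3057/5828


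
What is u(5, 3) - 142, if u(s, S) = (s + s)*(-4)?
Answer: -182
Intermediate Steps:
u(s, S) = -8*s (u(s, S) = (2*s)*(-4) = -8*s)
u(5, 3) - 142 = -8*5 - 142 = -40 - 142 = -182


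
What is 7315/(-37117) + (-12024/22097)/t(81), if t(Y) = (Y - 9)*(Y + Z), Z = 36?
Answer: -18918026474/95960398833 ≈ -0.19714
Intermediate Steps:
t(Y) = (-9 + Y)*(36 + Y) (t(Y) = (Y - 9)*(Y + 36) = (-9 + Y)*(36 + Y))
7315/(-37117) + (-12024/22097)/t(81) = 7315/(-37117) + (-12024/22097)/(-324 + 81² + 27*81) = 7315*(-1/37117) + (-12024*1/22097)/(-324 + 6561 + 2187) = -7315/37117 - 12024/22097/8424 = -7315/37117 - 12024/22097*1/8424 = -7315/37117 - 167/2585349 = -18918026474/95960398833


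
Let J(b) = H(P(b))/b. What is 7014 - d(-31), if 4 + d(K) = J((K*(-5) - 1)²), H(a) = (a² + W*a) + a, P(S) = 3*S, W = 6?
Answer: -206447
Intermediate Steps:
H(a) = a² + 7*a (H(a) = (a² + 6*a) + a = a² + 7*a)
J(b) = 21 + 9*b (J(b) = ((3*b)*(7 + 3*b))/b = (3*b*(7 + 3*b))/b = 21 + 9*b)
d(K) = 17 + 9*(-1 - 5*K)² (d(K) = -4 + (21 + 9*(K*(-5) - 1)²) = -4 + (21 + 9*(-5*K - 1)²) = -4 + (21 + 9*(-1 - 5*K)²) = 17 + 9*(-1 - 5*K)²)
7014 - d(-31) = 7014 - (17 + 9*(1 + 5*(-31))²) = 7014 - (17 + 9*(1 - 155)²) = 7014 - (17 + 9*(-154)²) = 7014 - (17 + 9*23716) = 7014 - (17 + 213444) = 7014 - 1*213461 = 7014 - 213461 = -206447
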